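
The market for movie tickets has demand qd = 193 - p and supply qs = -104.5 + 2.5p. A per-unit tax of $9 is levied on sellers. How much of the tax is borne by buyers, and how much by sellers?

Pre-tax equilibrium: p* = 85, q* = 108.
Tax on sellers shifts supply to qs = -104.5 + 2.5(p − 9) = -127 + 2.5p.
193 - p = -127 + 2.5p gives buyer price pb = 640/7; sellers receive ps = 640/7 − 9 = 577/7.
New quantity: q = 193 − 1(640/7) = 711/7.
Buyer burden = 640/7 − 85 = 45/7; seller burden = 85 − 577/7 = 18/7.

Buyers bear 45/7, sellers bear 18/7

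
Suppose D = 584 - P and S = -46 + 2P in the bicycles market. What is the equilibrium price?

Set D = S: 584 - P = -46 + 2P.
630 = 3P, so P* = 210.
Q* = 584 − 1(210) = 374.

P* = 210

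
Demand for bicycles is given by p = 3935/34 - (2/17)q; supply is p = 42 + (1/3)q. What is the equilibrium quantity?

Set the two price expressions equal: 3935/34 - (2/17)q = 42 + (1/3)q.
2507/34 = (23/51)q, so q* = 163.5.
p* = 3935/34 − (2/17)(163.5) = 96.5.

q* = 163.5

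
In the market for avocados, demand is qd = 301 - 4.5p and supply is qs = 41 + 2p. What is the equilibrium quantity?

q* = 121

Set qd = qs: 301 - 4.5p = 41 + 2p.
260 = 6.5p, so p* = 40.
q* = 301 − 4.5(40) = 121.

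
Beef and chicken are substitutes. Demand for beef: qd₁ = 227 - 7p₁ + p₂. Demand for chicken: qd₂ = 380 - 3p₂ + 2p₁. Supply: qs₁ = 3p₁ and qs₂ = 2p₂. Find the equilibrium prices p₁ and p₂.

Market 1: 227 - 7p₁ + p₂ = 3p₁ → 10p₁ - p₂ = 227.
Market 2: 5p₂ - 2p₁ = 380.
Eliminating p₂: 5×(1) + 1×(2) gives 48p₁ = 1515, so p₁ = 31.5625.
Back-substitute into (2): p₂ = (380 + 2×31.5625) / 5 = 88.625.

p₁ = 31.5625, p₂ = 88.625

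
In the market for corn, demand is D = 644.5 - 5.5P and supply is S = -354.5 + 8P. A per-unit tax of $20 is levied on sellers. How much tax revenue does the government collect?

Tax revenue = 93050/27

Pre-tax equilibrium: P* = 74, Q* = 237.5.
Tax on sellers shifts supply to S = -354.5 + 8(P − 20) = -514.5 + 8P.
644.5 - 5.5P = -514.5 + 8P gives buyer price Pb = 2318/27; sellers receive Ps = 2318/27 − 20 = 1778/27.
New quantity: Q = 644.5 − 5.5(2318/27) = 9305/54.
Revenue = 20 × 9305/54 = 93050/27.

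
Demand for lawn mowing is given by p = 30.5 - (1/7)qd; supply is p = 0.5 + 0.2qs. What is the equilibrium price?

p* = 18

Set the two price expressions equal: 30.5 - (1/7)q = 0.5 + 0.2q.
30 = (12/35)q, so q* = 87.5.
p* = 30.5 − (1/7)(87.5) = 18.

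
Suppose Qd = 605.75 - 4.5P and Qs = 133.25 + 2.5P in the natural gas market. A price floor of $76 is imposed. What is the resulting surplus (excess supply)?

Equilibrium price would be P* = 67.5, so the floor at 76 binds.
At P = 76: Qd = 263.75, Qs = 323.25.
Surplus = 323.25 − 263.75 = 59.5.

Surplus = 59.5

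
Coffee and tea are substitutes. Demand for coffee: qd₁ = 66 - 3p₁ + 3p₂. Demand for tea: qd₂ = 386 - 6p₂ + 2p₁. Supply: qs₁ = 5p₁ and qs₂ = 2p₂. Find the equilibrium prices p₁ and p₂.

p₁ = 843/29, p₂ = 1610/29

Market 1: 66 - 3p₁ + 3p₂ = 5p₁ → 8p₁ - 3p₂ = 66.
Market 2: 8p₂ - 2p₁ = 386.
Eliminating p₂: 8×(1) + 3×(2) gives 58p₁ = 1686, so p₁ = 843/29.
Back-substitute into (2): p₂ = (386 + 2×843/29) / 8 = 1610/29.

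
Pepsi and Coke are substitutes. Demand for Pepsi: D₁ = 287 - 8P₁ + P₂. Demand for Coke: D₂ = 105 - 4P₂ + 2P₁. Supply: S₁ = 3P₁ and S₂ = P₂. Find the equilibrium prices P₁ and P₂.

P₁ = 1540/53, P₂ = 1729/53

Market 1: 287 - 8P₁ + P₂ = 3P₁ → 11P₁ - P₂ = 287.
Market 2: 5P₂ - 2P₁ = 105.
Eliminating P₂: 5×(1) + 1×(2) gives 53P₁ = 1540, so P₁ = 1540/53.
Back-substitute into (2): P₂ = (105 + 2×1540/53) / 5 = 1729/53.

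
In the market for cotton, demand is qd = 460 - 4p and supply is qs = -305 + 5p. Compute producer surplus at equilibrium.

Producer surplus = 1440

Equilibrium: 460 - 4p = -305 + 5p gives p* = 85, q* = 120.
Supply starts at p = 61 (where qs = 0).
PS = ½(85 − 61)(120) = 1440.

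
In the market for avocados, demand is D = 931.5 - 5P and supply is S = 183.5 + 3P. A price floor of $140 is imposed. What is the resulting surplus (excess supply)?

Equilibrium price would be P* = 93.5, so the floor at 140 binds.
At P = 140: D = 231.5, S = 603.5.
Surplus = 603.5 − 231.5 = 372.

Surplus = 372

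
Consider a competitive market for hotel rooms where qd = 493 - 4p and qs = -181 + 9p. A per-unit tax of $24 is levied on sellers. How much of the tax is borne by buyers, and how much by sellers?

Buyers bear 216/13, sellers bear 96/13

Pre-tax equilibrium: p* = 674/13, q* = 3713/13.
Tax on sellers shifts supply to qs = -181 + 9(p − 24) = -397 + 9p.
493 - 4p = -397 + 9p gives buyer price pb = 890/13; sellers receive ps = 890/13 − 24 = 578/13.
New quantity: q = 493 − 4(890/13) = 2849/13.
Buyer burden = 890/13 − 674/13 = 216/13; seller burden = 674/13 − 578/13 = 96/13.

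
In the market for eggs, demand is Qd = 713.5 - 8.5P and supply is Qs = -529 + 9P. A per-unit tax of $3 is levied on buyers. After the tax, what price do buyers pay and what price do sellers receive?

Pre-tax equilibrium: P* = 71, Q* = 110.
Tax on buyers shifts demand to Qd = 713.5 − 8.5(P + 3) = 688 - 8.5P.
688 - 8.5P = -529 + 9P gives seller price Ps = 2434/35; buyers pay Pb = 2434/35 + 3 = 2539/35.
New quantity: Q = 713.5 − 8.5(2539/35) = 3391/35.

Buyers pay 2539/35, sellers receive 2434/35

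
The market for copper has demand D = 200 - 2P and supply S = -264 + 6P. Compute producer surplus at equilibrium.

Producer surplus = 588

Equilibrium: 200 - 2P = -264 + 6P gives P* = 58, Q* = 84.
Supply starts at P = 44 (where S = 0).
PS = ½(58 − 44)(84) = 588.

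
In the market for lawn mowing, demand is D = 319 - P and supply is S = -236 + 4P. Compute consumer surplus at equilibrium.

Equilibrium: 319 - P = -236 + 4P gives P* = 111, Q* = 208.
Demand choke price (D = 0): P = 319.
CS = ½(319 − 111)(208) = 21632.

Consumer surplus = 21632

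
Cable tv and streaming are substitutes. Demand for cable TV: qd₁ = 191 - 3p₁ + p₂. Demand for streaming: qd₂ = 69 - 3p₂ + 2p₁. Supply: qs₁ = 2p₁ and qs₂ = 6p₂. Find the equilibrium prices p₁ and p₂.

Market 1: 191 - 3p₁ + p₂ = 2p₁ → 5p₁ - p₂ = 191.
Market 2: 9p₂ - 2p₁ = 69.
Eliminating p₂: 9×(1) + 1×(2) gives 43p₁ = 1788, so p₁ = 1788/43.
Back-substitute into (2): p₂ = (69 + 2×1788/43) / 9 = 727/43.

p₁ = 1788/43, p₂ = 727/43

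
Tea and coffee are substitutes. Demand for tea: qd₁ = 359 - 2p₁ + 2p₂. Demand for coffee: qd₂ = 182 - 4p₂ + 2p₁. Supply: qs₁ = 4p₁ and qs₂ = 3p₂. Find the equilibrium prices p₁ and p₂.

p₁ = 2877/38, p₂ = 905/19

Market 1: 359 - 2p₁ + 2p₂ = 4p₁ → 6p₁ - 2p₂ = 359.
Market 2: 7p₂ - 2p₁ = 182.
Eliminating p₂: 7×(1) + 2×(2) gives 38p₁ = 2877, so p₁ = 2877/38.
Back-substitute into (2): p₂ = (182 + 2×2877/38) / 7 = 905/19.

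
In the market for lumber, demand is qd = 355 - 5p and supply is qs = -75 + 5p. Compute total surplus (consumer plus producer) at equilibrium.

Total surplus = 3920

Equilibrium: 355 - 5p = -75 + 5p gives p* = 43, q* = 140.
Demand choke price: p = 71; supply starts at p = 15.
CS = ½(71 − 43)(140) = 1960; PS = ½(43 − 15)(140) = 1960.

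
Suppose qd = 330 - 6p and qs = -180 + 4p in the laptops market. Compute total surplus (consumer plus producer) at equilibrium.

Total surplus = 120

Equilibrium: 330 - 6p = -180 + 4p gives p* = 51, q* = 24.
Demand choke price: p = 55; supply starts at p = 45.
CS = ½(55 − 51)(24) = 48; PS = ½(51 − 45)(24) = 72.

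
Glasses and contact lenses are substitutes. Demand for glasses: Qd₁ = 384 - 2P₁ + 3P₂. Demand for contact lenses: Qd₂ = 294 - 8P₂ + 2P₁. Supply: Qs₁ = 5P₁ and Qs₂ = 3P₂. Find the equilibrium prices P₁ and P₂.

P₁ = 5106/71, P₂ = 2826/71

Market 1: 384 - 2P₁ + 3P₂ = 5P₁ → 7P₁ - 3P₂ = 384.
Market 2: 11P₂ - 2P₁ = 294.
Eliminating P₂: 11×(1) + 3×(2) gives 71P₁ = 5106, so P₁ = 5106/71.
Back-substitute into (2): P₂ = (294 + 2×5106/71) / 11 = 2826/71.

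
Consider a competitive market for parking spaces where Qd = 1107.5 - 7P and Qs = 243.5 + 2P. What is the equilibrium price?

P* = 96

Set Qd = Qs: 1107.5 - 7P = 243.5 + 2P.
864 = 9P, so P* = 96.
Q* = 1107.5 − 7(96) = 435.5.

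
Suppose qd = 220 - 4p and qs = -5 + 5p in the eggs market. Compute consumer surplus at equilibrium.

Equilibrium: 220 - 4p = -5 + 5p gives p* = 25, q* = 120.
Demand choke price (qd = 0): p = 55.
CS = ½(55 − 25)(120) = 1800.

Consumer surplus = 1800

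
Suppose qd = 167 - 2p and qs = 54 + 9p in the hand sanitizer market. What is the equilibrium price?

Set qd = qs: 167 - 2p = 54 + 9p.
113 = 11p, so p* = 113/11.
q* = 167 − 2(113/11) = 1611/11.

p* = 113/11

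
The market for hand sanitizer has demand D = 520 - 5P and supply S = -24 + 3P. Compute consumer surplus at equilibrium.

Equilibrium: 520 - 5P = -24 + 3P gives P* = 68, Q* = 180.
Demand choke price (D = 0): P = 104.
CS = ½(104 − 68)(180) = 3240.

Consumer surplus = 3240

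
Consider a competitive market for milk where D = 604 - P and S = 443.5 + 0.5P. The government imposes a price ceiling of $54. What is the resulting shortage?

Shortage = 79.5

Equilibrium price would be P* = 107, so the ceiling at 54 binds.
At P = 54: D = 604 − 1(54) = 550, S = 443.5 + 0.5(54) = 470.5.
Shortage = 550 − 470.5 = 79.5.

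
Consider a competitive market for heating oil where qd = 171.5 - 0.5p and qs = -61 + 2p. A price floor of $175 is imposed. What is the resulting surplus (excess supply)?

Equilibrium price would be p* = 93, so the floor at 175 binds.
At p = 175: qd = 84, qs = 289.
Surplus = 289 − 84 = 205.

Surplus = 205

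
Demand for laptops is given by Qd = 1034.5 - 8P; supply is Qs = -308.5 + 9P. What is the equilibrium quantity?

Set Qd = Qs: 1034.5 - 8P = -308.5 + 9P.
1343 = 17P, so P* = 79.
Q* = 1034.5 − 8(79) = 402.5.

Q* = 402.5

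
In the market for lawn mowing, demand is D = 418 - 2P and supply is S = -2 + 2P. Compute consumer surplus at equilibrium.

Consumer surplus = 10816

Equilibrium: 418 - 2P = -2 + 2P gives P* = 105, Q* = 208.
Demand choke price (D = 0): P = 209.
CS = ½(209 − 105)(208) = 10816.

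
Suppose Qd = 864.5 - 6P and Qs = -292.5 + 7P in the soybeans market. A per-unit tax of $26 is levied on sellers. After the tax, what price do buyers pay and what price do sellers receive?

Pre-tax equilibrium: P* = 89, Q* = 330.5.
Tax on sellers shifts supply to Qs = -292.5 + 7(P − 26) = -474.5 + 7P.
864.5 - 6P = -474.5 + 7P gives buyer price Pb = 103; sellers receive Ps = 103 − 26 = 77.
New quantity: Q = 864.5 − 6(103) = 246.5.

Buyers pay $103, sellers receive $77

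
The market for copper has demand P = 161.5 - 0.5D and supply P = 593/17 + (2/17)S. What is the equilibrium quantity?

Q* = 205

Set the two price expressions equal: 161.5 - 0.5Q = 593/17 + (2/17)Q.
4305/34 = (21/34)Q, so Q* = 205.
P* = 161.5 − (0.5)(205) = 59.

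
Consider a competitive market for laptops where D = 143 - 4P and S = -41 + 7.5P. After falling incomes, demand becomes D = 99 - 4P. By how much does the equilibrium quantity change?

Original equilibrium: P* = 16, Q* = 79.
New equilibrium: 99 - 4P = -41 + 7.5P, so 140 = 11.5P and P' = 280/23; Q' = 99 − 4(280/23) = 1157/23.
Change in quantity: 1157/23 − 79 = -660/23.

ΔQ = -660/23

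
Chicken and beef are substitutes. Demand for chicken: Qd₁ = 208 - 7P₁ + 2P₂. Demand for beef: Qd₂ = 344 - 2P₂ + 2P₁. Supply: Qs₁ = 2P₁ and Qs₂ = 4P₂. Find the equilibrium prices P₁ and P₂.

Market 1: 208 - 7P₁ + 2P₂ = 2P₁ → 9P₁ - 2P₂ = 208.
Market 2: 6P₂ - 2P₁ = 344.
Eliminating P₂: 6×(1) + 2×(2) gives 50P₁ = 1936, so P₁ = 38.72.
Back-substitute into (2): P₂ = (344 + 2×38.72) / 6 = 70.24.

P₁ = 38.72, P₂ = 70.24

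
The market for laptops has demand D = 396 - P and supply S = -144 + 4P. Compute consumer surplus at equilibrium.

Consumer surplus = 41472

Equilibrium: 396 - P = -144 + 4P gives P* = 108, Q* = 288.
Demand choke price (D = 0): P = 396.
CS = ½(396 − 108)(288) = 41472.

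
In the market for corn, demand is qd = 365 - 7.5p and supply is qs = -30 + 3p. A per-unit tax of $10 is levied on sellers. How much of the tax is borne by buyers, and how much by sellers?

Pre-tax equilibrium: p* = 790/21, q* = 580/7.
Tax on sellers shifts supply to qs = -30 + 3(p − 10) = -60 + 3p.
365 - 7.5p = -60 + 3p gives buyer price pb = 850/21; sellers receive ps = 850/21 − 10 = 640/21.
New quantity: q = 365 − 7.5(850/21) = 430/7.
Buyer burden = 850/21 − 790/21 = 20/7; seller burden = 790/21 − 640/21 = 50/7.

Buyers bear 20/7, sellers bear 50/7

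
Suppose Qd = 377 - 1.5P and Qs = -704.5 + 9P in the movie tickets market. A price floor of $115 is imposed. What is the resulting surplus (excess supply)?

Equilibrium price would be P* = 103, so the floor at 115 binds.
At P = 115: Qd = 204.5, Qs = 330.5.
Surplus = 330.5 − 204.5 = 126.

Surplus = 126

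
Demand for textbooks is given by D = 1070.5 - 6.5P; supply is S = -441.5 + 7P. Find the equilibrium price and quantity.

Set D = S: 1070.5 - 6.5P = -441.5 + 7P.
1512 = 13.5P, so P* = 112.
Q* = 1070.5 − 6.5(112) = 342.5.

P* = 112, Q* = 342.5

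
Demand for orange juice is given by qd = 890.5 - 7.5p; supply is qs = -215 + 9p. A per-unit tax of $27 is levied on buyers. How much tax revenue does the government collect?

Pre-tax equilibrium: p* = 67, q* = 388.
Tax on buyers shifts demand to qd = 890.5 − 7.5(p + 27) = 688 - 7.5p.
688 - 7.5p = -215 + 9p gives seller price ps = 602/11; buyers pay pb = 602/11 + 27 = 899/11.
New quantity: q = 890.5 − 7.5(899/11) = 3053/11.
Revenue = 27 × 3053/11 = 82431/11.

Tax revenue = 82431/11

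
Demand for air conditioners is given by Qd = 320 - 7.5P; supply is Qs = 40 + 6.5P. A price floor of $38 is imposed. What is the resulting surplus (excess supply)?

Equilibrium price would be P* = 20, so the floor at 38 binds.
At P = 38: Qd = 35, Qs = 287.
Surplus = 287 − 35 = 252.

Surplus = 252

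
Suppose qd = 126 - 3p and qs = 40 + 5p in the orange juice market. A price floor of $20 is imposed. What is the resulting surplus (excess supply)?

Equilibrium price would be p* = 10.75, so the floor at 20 binds.
At p = 20: qd = 66, qs = 140.
Surplus = 140 − 66 = 74.

Surplus = 74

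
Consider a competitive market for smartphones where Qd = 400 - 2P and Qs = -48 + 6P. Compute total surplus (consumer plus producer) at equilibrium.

Equilibrium: 400 - 2P = -48 + 6P gives P* = 56, Q* = 288.
Demand choke price: P = 200; supply starts at P = 8.
CS = ½(200 − 56)(288) = 20736; PS = ½(56 − 8)(288) = 6912.

Total surplus = 27648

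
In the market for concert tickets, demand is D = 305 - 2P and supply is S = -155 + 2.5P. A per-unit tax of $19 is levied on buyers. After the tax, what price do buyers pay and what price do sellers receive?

Buyers pay 1015/9, sellers receive 844/9

Pre-tax equilibrium: P* = 920/9, Q* = 905/9.
Tax on buyers shifts demand to D = 305 − 2(P + 19) = 267 - 2P.
267 - 2P = -155 + 2.5P gives seller price Ps = 844/9; buyers pay Pb = 844/9 + 19 = 1015/9.
New quantity: Q = 305 − 2(1015/9) = 715/9.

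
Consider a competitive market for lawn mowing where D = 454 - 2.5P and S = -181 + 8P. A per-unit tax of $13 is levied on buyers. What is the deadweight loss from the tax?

Pre-tax equilibrium: P* = 1270/21, Q* = 6359/21.
Tax on buyers shifts demand to D = 454 − 2.5(P + 13) = 421.5 - 2.5P.
421.5 - 2.5P = -181 + 8P gives seller price Ps = 1205/21; buyers pay Pb = 1205/21 + 13 = 1478/21.
New quantity: Q = 454 − 2.5(1478/21) = 5839/21.
DWL = ½ × 13 × (6359/21 − 5839/21) = 3380/21.

Deadweight loss = 3380/21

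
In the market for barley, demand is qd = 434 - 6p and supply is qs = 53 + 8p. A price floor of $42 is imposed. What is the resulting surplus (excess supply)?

Equilibrium price would be p* = 381/14, so the floor at 42 binds.
At p = 42: qd = 182, qs = 389.
Surplus = 389 − 182 = 207.

Surplus = 207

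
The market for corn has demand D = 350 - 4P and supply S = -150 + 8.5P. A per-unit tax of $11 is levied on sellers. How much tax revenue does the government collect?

Pre-tax equilibrium: P* = 40, Q* = 190.
Tax on sellers shifts supply to S = -150 + 8.5(P − 11) = -243.5 + 8.5P.
350 - 4P = -243.5 + 8.5P gives buyer price Pb = 47.48; sellers receive Ps = 47.48 − 11 = 36.48.
New quantity: Q = 350 − 4(47.48) = 160.08.
Revenue = 11 × 160.08 = 1760.88.

Tax revenue = 1760.88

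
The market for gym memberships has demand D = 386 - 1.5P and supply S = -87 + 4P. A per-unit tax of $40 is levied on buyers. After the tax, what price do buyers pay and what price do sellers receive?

Pre-tax equilibrium: P* = 86, Q* = 257.
Tax on buyers shifts demand to D = 386 − 1.5(P + 40) = 326 - 1.5P.
326 - 1.5P = -87 + 4P gives seller price Ps = 826/11; buyers pay Pb = 826/11 + 40 = 1266/11.
New quantity: Q = 386 − 1.5(1266/11) = 2347/11.

Buyers pay 1266/11, sellers receive 826/11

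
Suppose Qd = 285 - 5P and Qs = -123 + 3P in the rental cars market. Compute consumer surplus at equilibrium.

Consumer surplus = 90

Equilibrium: 285 - 5P = -123 + 3P gives P* = 51, Q* = 30.
Demand choke price (Qd = 0): P = 57.
CS = ½(57 − 51)(30) = 90.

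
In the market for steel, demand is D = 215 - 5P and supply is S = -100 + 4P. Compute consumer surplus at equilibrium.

Equilibrium: 215 - 5P = -100 + 4P gives P* = 35, Q* = 40.
Demand choke price (D = 0): P = 43.
CS = ½(43 − 35)(40) = 160.

Consumer surplus = 160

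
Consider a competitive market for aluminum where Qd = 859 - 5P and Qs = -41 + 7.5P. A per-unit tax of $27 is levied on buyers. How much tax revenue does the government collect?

Tax revenue = 11286

Pre-tax equilibrium: P* = 72, Q* = 499.
Tax on buyers shifts demand to Qd = 859 − 5(P + 27) = 724 - 5P.
724 - 5P = -41 + 7.5P gives seller price Ps = 61.2; buyers pay Pb = 61.2 + 27 = 88.2.
New quantity: Q = 859 − 5(88.2) = 418.
Revenue = 27 × 418 = 11286.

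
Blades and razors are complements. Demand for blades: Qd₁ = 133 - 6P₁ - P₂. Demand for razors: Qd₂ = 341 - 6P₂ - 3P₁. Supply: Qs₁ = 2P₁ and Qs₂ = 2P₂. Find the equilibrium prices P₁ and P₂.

Market 1: 133 - 6P₁ - P₂ = 2P₁ → 8P₁ + P₂ = 133.
Market 2: 8P₂ + 3P₁ = 341.
Eliminating P₂: 8×(1) − 1×(2) gives 61P₁ = 723, so P₁ = 723/61.
Back-substitute into (2): P₂ = (341 − 3×723/61) / 8 = 2329/61.

P₁ = 723/61, P₂ = 2329/61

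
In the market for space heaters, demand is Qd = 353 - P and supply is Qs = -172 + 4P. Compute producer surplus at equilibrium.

Equilibrium: 353 - P = -172 + 4P gives P* = 105, Q* = 248.
Supply starts at P = 43 (where Qs = 0).
PS = ½(105 − 43)(248) = 7688.

Producer surplus = 7688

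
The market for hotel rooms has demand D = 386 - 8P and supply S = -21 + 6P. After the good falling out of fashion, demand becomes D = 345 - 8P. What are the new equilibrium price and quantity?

P' = 183/7, Q' = 951/7

Original equilibrium: P* = 407/14, Q* = 1074/7.
New equilibrium: 345 - 8P = -21 + 6P, so 366 = 14P and P' = 183/7; Q' = 345 − 8(183/7) = 951/7.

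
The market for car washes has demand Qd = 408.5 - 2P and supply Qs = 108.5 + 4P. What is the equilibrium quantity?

Set Qd = Qs: 408.5 - 2P = 108.5 + 4P.
300 = 6P, so P* = 50.
Q* = 408.5 − 2(50) = 308.5.

Q* = 308.5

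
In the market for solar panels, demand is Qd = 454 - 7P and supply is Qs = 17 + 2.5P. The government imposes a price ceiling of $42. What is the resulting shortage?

Equilibrium price would be P* = 46, so the ceiling at 42 binds.
At P = 42: Qd = 454 − 7(42) = 160, Qs = 17 + 2.5(42) = 122.
Shortage = 160 − 122 = 38.

Shortage = 38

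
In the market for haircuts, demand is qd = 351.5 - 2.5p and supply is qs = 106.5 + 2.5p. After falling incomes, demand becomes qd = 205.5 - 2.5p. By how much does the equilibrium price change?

Δp = -29.2

Original equilibrium: p* = 49, q* = 229.
New equilibrium: 205.5 - 2.5p = 106.5 + 2.5p, so 99 = 5p and p' = 19.8; q' = 205.5 − 2.5(19.8) = 156.
Change in price: 19.8 − 49 = -29.2.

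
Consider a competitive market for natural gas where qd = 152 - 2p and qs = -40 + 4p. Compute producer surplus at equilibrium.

Producer surplus = 968

Equilibrium: 152 - 2p = -40 + 4p gives p* = 32, q* = 88.
Supply starts at p = 10 (where qs = 0).
PS = ½(32 − 10)(88) = 968.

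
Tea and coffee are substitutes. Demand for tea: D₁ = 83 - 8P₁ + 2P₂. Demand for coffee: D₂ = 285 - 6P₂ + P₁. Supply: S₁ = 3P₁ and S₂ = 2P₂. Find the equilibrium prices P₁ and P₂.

P₁ = 617/43, P₂ = 1609/43

Market 1: 83 - 8P₁ + 2P₂ = 3P₁ → 11P₁ - 2P₂ = 83.
Market 2: 8P₂ - P₁ = 285.
Eliminating P₂: 8×(1) + 2×(2) gives 86P₁ = 1234, so P₁ = 617/43.
Back-substitute into (2): P₂ = (285 + 1×617/43) / 8 = 1609/43.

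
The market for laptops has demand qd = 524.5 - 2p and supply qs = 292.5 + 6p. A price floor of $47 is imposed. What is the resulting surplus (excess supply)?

Equilibrium price would be p* = 29, so the floor at 47 binds.
At p = 47: qd = 430.5, qs = 574.5.
Surplus = 574.5 − 430.5 = 144.

Surplus = 144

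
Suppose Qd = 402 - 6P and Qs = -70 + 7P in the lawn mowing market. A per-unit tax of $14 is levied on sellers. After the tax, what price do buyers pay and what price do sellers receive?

Pre-tax equilibrium: P* = 472/13, Q* = 2394/13.
Tax on sellers shifts supply to Qs = -70 + 7(P − 14) = -168 + 7P.
402 - 6P = -168 + 7P gives buyer price Pb = 570/13; sellers receive Ps = 570/13 − 14 = 388/13.
New quantity: Q = 402 − 6(570/13) = 1806/13.

Buyers pay 570/13, sellers receive 388/13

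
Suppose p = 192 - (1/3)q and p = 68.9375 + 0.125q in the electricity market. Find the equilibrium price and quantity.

Set the two price expressions equal: 192 - (1/3)q = 68.9375 + 0.125q.
123.0625 = (11/24)q, so q* = 268.5.
p* = 192 − (1/3)(268.5) = 102.5.

p* = 102.5, q* = 268.5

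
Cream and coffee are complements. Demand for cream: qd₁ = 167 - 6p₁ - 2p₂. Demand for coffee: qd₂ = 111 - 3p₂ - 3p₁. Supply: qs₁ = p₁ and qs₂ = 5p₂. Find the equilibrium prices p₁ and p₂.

Market 1: 167 - 6p₁ - 2p₂ = p₁ → 7p₁ + 2p₂ = 167.
Market 2: 8p₂ + 3p₁ = 111.
Eliminating p₂: 8×(1) − 2×(2) gives 50p₁ = 1114, so p₁ = 22.28.
Back-substitute into (2): p₂ = (111 − 3×22.28) / 8 = 5.52.

p₁ = 22.28, p₂ = 5.52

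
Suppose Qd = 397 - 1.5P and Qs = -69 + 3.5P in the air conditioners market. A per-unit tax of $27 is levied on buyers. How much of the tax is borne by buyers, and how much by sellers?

Buyers bear $18.9, sellers bear $8.1

Pre-tax equilibrium: P* = 93.2, Q* = 257.2.
Tax on buyers shifts demand to Qd = 397 − 1.5(P + 27) = 356.5 - 1.5P.
356.5 - 1.5P = -69 + 3.5P gives seller price Ps = 85.1; buyers pay Pb = 85.1 + 27 = 112.1.
New quantity: Q = 397 − 1.5(112.1) = 228.85.
Buyer burden = 112.1 − 93.2 = 18.9; seller burden = 93.2 − 85.1 = 8.1.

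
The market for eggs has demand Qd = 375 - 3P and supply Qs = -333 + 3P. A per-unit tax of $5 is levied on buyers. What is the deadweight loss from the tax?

Deadweight loss = 18.75

Pre-tax equilibrium: P* = 118, Q* = 21.
Tax on buyers shifts demand to Qd = 375 − 3(P + 5) = 360 - 3P.
360 - 3P = -333 + 3P gives seller price Ps = 115.5; buyers pay Pb = 115.5 + 5 = 120.5.
New quantity: Q = 375 − 3(120.5) = 13.5.
DWL = ½ × 5 × (21 − 13.5) = 18.75.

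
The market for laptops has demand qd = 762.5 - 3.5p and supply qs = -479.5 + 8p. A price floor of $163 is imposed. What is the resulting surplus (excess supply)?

Surplus = 632.5

Equilibrium price would be p* = 108, so the floor at 163 binds.
At p = 163: qd = 192, qs = 824.5.
Surplus = 824.5 − 192 = 632.5.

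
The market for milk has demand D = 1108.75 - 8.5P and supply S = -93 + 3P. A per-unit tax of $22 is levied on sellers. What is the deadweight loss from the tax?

Pre-tax equilibrium: P* = 104.5, Q* = 220.5.
Tax on sellers shifts supply to S = -93 + 3(P − 22) = -159 + 3P.
1108.75 - 8.5P = -159 + 3P gives buyer price Pb = 5071/46; sellers receive Ps = 5071/46 − 22 = 4059/46.
New quantity: Q = 1108.75 − 8.5(5071/46) = 7899/46.
DWL = ½ × 22 × (220.5 − 7899/46) = 12342/23.

Deadweight loss = 12342/23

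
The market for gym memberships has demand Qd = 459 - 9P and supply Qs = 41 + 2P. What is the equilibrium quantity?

Set Qd = Qs: 459 - 9P = 41 + 2P.
418 = 11P, so P* = 38.
Q* = 459 − 9(38) = 117.

Q* = 117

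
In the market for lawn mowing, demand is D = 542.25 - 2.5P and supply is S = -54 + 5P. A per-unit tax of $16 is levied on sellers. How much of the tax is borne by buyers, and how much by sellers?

Buyers bear 32/3, sellers bear 16/3

Pre-tax equilibrium: P* = 79.5, Q* = 343.5.
Tax on sellers shifts supply to S = -54 + 5(P − 16) = -134 + 5P.
542.25 - 2.5P = -134 + 5P gives buyer price Pb = 541/6; sellers receive Ps = 541/6 − 16 = 445/6.
New quantity: Q = 542.25 − 2.5(541/6) = 1901/6.
Buyer burden = 541/6 − 79.5 = 32/3; seller burden = 79.5 − 445/6 = 16/3.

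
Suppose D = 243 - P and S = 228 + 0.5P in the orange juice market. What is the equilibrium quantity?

Q* = 233

Set D = S: 243 - P = 228 + 0.5P.
15 = 1.5P, so P* = 10.
Q* = 243 − 1(10) = 233.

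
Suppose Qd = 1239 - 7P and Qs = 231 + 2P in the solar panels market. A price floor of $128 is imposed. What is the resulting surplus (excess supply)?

Surplus = 144

Equilibrium price would be P* = 112, so the floor at 128 binds.
At P = 128: Qd = 343, Qs = 487.
Surplus = 487 − 343 = 144.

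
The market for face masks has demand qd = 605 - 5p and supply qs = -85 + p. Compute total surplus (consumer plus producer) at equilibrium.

Total surplus = 540

Equilibrium: 605 - 5p = -85 + p gives p* = 115, q* = 30.
Demand choke price: p = 121; supply starts at p = 85.
CS = ½(121 − 115)(30) = 90; PS = ½(115 − 85)(30) = 450.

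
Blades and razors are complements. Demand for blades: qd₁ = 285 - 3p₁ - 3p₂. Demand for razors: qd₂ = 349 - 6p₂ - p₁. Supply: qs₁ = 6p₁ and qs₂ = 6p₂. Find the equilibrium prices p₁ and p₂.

p₁ = 22.6, p₂ = 27.2

Market 1: 285 - 3p₁ - 3p₂ = 6p₁ → 9p₁ + 3p₂ = 285.
Market 2: 12p₂ + p₁ = 349.
Eliminating p₂: 12×(1) − 3×(2) gives 105p₁ = 2373, so p₁ = 22.6.
Back-substitute into (2): p₂ = (349 − 1×22.6) / 12 = 27.2.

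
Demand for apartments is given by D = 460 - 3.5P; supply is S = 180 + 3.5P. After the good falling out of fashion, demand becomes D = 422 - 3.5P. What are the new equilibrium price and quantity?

Original equilibrium: P* = 40, Q* = 320.
New equilibrium: 422 - 3.5P = 180 + 3.5P, so 242 = 7P and P' = 242/7; Q' = 422 − 3.5(242/7) = 301.

P' = 242/7, Q' = 301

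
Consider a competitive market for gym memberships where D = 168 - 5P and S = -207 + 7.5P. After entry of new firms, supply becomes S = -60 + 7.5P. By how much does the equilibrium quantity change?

Original equilibrium: P* = 30, Q* = 18.
New equilibrium: 168 - 5P = -60 + 7.5P, so 228 = 12.5P and P' = 18.24; Q' = 168 − 5(18.24) = 76.8.
Change in quantity: 76.8 − 18 = 58.8.

ΔQ = 58.8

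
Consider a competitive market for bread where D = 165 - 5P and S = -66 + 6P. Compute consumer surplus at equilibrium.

Equilibrium: 165 - 5P = -66 + 6P gives P* = 21, Q* = 60.
Demand choke price (D = 0): P = 33.
CS = ½(33 − 21)(60) = 360.

Consumer surplus = 360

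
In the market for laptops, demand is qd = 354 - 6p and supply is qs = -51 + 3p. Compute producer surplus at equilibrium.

Producer surplus = 1176

Equilibrium: 354 - 6p = -51 + 3p gives p* = 45, q* = 84.
Supply starts at p = 17 (where qs = 0).
PS = ½(45 − 17)(84) = 1176.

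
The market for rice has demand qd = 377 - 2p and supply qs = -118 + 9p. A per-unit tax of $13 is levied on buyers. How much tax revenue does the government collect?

Tax revenue = 37999/11

Pre-tax equilibrium: p* = 45, q* = 287.
Tax on buyers shifts demand to qd = 377 − 2(p + 13) = 351 - 2p.
351 - 2p = -118 + 9p gives seller price ps = 469/11; buyers pay pb = 469/11 + 13 = 612/11.
New quantity: q = 377 − 2(612/11) = 2923/11.
Revenue = 13 × 2923/11 = 37999/11.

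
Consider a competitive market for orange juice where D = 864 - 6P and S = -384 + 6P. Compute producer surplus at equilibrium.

Producer surplus = 4800

Equilibrium: 864 - 6P = -384 + 6P gives P* = 104, Q* = 240.
Supply starts at P = 64 (where S = 0).
PS = ½(104 − 64)(240) = 4800.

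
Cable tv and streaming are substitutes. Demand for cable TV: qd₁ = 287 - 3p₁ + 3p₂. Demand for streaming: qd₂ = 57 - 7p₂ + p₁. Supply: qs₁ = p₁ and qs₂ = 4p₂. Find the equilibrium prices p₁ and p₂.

Market 1: 287 - 3p₁ + 3p₂ = p₁ → 4p₁ - 3p₂ = 287.
Market 2: 11p₂ - p₁ = 57.
Eliminating p₂: 11×(1) + 3×(2) gives 41p₁ = 3328, so p₁ = 3328/41.
Back-substitute into (2): p₂ = (57 + 1×3328/41) / 11 = 515/41.

p₁ = 3328/41, p₂ = 515/41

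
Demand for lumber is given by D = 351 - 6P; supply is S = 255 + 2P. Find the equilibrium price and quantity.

Set D = S: 351 - 6P = 255 + 2P.
96 = 8P, so P* = 12.
Q* = 351 − 6(12) = 279.

P* = 12, Q* = 279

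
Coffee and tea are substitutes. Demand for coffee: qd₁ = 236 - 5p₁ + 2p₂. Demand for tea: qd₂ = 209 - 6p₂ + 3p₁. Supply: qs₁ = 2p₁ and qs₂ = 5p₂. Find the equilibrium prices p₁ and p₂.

p₁ = 3014/71, p₂ = 2171/71

Market 1: 236 - 5p₁ + 2p₂ = 2p₁ → 7p₁ - 2p₂ = 236.
Market 2: 11p₂ - 3p₁ = 209.
Eliminating p₂: 11×(1) + 2×(2) gives 71p₁ = 3014, so p₁ = 3014/71.
Back-substitute into (2): p₂ = (209 + 3×3014/71) / 11 = 2171/71.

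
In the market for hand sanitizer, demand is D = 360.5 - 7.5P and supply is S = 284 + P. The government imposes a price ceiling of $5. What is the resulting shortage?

Equilibrium price would be P* = 9, so the ceiling at 5 binds.
At P = 5: D = 360.5 − 7.5(5) = 323, S = 284 + 1(5) = 289.
Shortage = 323 − 289 = 34.

Shortage = 34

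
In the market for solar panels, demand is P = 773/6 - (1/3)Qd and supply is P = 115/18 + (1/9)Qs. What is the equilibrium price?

P* = 37

Set the two price expressions equal: 773/6 - (1/3)Q = 115/18 + (1/9)Q.
1102/9 = (4/9)Q, so Q* = 275.5.
P* = 773/6 − (1/3)(275.5) = 37.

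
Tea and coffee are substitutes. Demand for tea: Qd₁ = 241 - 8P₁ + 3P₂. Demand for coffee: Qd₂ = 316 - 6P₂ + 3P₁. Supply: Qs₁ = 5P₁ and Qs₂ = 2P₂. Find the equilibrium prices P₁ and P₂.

P₁ = 2876/95, P₂ = 4831/95

Market 1: 241 - 8P₁ + 3P₂ = 5P₁ → 13P₁ - 3P₂ = 241.
Market 2: 8P₂ - 3P₁ = 316.
Eliminating P₂: 8×(1) + 3×(2) gives 95P₁ = 2876, so P₁ = 2876/95.
Back-substitute into (2): P₂ = (316 + 3×2876/95) / 8 = 4831/95.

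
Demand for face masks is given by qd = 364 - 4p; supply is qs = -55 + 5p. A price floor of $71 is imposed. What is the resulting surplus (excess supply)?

Surplus = 220

Equilibrium price would be p* = 419/9, so the floor at 71 binds.
At p = 71: qd = 80, qs = 300.
Surplus = 300 − 80 = 220.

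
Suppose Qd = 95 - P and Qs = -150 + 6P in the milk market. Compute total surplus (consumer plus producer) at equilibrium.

Equilibrium: 95 - P = -150 + 6P gives P* = 35, Q* = 60.
Demand choke price: P = 95; supply starts at P = 25.
CS = ½(95 − 35)(60) = 1800; PS = ½(35 − 25)(60) = 300.

Total surplus = 2100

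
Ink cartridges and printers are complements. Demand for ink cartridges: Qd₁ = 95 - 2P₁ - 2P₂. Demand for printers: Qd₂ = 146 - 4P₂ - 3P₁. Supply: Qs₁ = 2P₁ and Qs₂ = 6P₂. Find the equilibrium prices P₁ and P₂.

Market 1: 95 - 2P₁ - 2P₂ = 2P₁ → 4P₁ + 2P₂ = 95.
Market 2: 10P₂ + 3P₁ = 146.
Eliminating P₂: 10×(1) − 2×(2) gives 34P₁ = 658, so P₁ = 329/17.
Back-substitute into (2): P₂ = (146 − 3×329/17) / 10 = 299/34.

P₁ = 329/17, P₂ = 299/34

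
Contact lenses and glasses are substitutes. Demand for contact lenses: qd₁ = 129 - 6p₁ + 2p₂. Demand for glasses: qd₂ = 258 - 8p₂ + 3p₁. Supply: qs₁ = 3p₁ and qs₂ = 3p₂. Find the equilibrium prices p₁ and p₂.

Market 1: 129 - 6p₁ + 2p₂ = 3p₁ → 9p₁ - 2p₂ = 129.
Market 2: 11p₂ - 3p₁ = 258.
Eliminating p₂: 11×(1) + 2×(2) gives 93p₁ = 1935, so p₁ = 645/31.
Back-substitute into (2): p₂ = (258 + 3×645/31) / 11 = 903/31.

p₁ = 645/31, p₂ = 903/31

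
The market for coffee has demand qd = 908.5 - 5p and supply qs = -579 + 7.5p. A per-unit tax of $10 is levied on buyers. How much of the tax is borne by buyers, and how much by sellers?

Pre-tax equilibrium: p* = 119, q* = 313.5.
Tax on buyers shifts demand to qd = 908.5 − 5(p + 10) = 858.5 - 5p.
858.5 - 5p = -579 + 7.5p gives seller price ps = 115; buyers pay pb = 115 + 10 = 125.
New quantity: q = 908.5 − 5(125) = 283.5.
Buyer burden = 125 − 119 = 6; seller burden = 119 − 115 = 4.

Buyers bear $6, sellers bear $4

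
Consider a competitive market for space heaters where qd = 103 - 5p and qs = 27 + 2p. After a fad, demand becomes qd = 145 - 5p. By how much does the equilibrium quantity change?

Original equilibrium: p* = 76/7, q* = 341/7.
New equilibrium: 145 - 5p = 27 + 2p, so 118 = 7p and p' = 118/7; q' = 145 − 5(118/7) = 425/7.
Change in quantity: 425/7 − 341/7 = 12.

Δq = 12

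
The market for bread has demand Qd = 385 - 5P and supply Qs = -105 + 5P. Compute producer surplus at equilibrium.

Producer surplus = 1960

Equilibrium: 385 - 5P = -105 + 5P gives P* = 49, Q* = 140.
Supply starts at P = 21 (where Qs = 0).
PS = ½(49 − 21)(140) = 1960.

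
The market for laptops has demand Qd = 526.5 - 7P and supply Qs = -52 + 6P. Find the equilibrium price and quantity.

P* = 44.5, Q* = 215

Set Qd = Qs: 526.5 - 7P = -52 + 6P.
578.5 = 13P, so P* = 44.5.
Q* = 526.5 − 7(44.5) = 215.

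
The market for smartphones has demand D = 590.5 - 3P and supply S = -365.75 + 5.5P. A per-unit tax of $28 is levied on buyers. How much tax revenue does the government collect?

Pre-tax equilibrium: P* = 112.5, Q* = 253.
Tax on buyers shifts demand to D = 590.5 − 3(P + 28) = 506.5 - 3P.
506.5 - 3P = -365.75 + 5.5P gives seller price Ps = 3489/34; buyers pay Pb = 3489/34 + 28 = 4441/34.
New quantity: Q = 590.5 − 3(4441/34) = 3377/17.
Revenue = 28 × 3377/17 = 94556/17.

Tax revenue = 94556/17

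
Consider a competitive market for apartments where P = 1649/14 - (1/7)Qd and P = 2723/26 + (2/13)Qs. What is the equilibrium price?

P* = 111.5

Set the two price expressions equal: 1649/14 - (1/7)Q = 2723/26 + (2/13)Q.
1188/91 = (27/91)Q, so Q* = 44.
P* = 1649/14 − (1/7)(44) = 111.5.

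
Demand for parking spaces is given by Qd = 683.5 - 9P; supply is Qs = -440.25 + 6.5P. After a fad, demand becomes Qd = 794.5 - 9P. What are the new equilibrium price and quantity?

Original equilibrium: P* = 72.5, Q* = 31.
New equilibrium: 794.5 - 9P = -440.25 + 6.5P, so 1234.75 = 15.5P and P' = 4939/62; Q' = 794.5 − 9(4939/62) = 2404/31.

P' = 4939/62, Q' = 2404/31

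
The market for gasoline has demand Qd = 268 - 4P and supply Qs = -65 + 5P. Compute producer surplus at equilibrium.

Producer surplus = 1440

Equilibrium: 268 - 4P = -65 + 5P gives P* = 37, Q* = 120.
Supply starts at P = 13 (where Qs = 0).
PS = ½(37 − 13)(120) = 1440.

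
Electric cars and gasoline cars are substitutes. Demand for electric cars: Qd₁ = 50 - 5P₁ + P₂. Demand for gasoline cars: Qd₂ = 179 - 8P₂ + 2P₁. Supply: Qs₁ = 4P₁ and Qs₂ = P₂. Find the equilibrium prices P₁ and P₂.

Market 1: 50 - 5P₁ + P₂ = 4P₁ → 9P₁ - P₂ = 50.
Market 2: 9P₂ - 2P₁ = 179.
Eliminating P₂: 9×(1) + 1×(2) gives 79P₁ = 629, so P₁ = 629/79.
Back-substitute into (2): P₂ = (179 + 2×629/79) / 9 = 1711/79.

P₁ = 629/79, P₂ = 1711/79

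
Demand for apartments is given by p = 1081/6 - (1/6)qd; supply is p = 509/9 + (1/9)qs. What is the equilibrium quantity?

Set the two price expressions equal: 1081/6 - (1/6)q = 509/9 + (1/9)q.
2225/18 = (5/18)q, so q* = 445.
p* = 1081/6 − (1/6)(445) = 106.

q* = 445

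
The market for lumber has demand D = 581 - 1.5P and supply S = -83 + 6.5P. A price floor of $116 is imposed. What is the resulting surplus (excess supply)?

Equilibrium price would be P* = 83, so the floor at 116 binds.
At P = 116: D = 407, S = 671.
Surplus = 671 − 407 = 264.

Surplus = 264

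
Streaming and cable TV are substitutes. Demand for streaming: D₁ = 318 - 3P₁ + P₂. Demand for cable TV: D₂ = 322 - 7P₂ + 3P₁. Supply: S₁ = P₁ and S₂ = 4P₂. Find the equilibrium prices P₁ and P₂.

P₁ = 3820/41, P₂ = 2242/41

Market 1: 318 - 3P₁ + P₂ = P₁ → 4P₁ - P₂ = 318.
Market 2: 11P₂ - 3P₁ = 322.
Eliminating P₂: 11×(1) + 1×(2) gives 41P₁ = 3820, so P₁ = 3820/41.
Back-substitute into (2): P₂ = (322 + 3×3820/41) / 11 = 2242/41.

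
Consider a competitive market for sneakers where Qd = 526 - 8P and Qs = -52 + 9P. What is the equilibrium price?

P* = 34

Set Qd = Qs: 526 - 8P = -52 + 9P.
578 = 17P, so P* = 34.
Q* = 526 − 8(34) = 254.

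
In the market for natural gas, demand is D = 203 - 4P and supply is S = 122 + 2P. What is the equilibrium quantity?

Set D = S: 203 - 4P = 122 + 2P.
81 = 6P, so P* = 13.5.
Q* = 203 − 4(13.5) = 149.

Q* = 149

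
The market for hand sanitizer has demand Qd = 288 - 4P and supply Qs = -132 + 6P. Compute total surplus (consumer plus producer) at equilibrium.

Total surplus = 3000

Equilibrium: 288 - 4P = -132 + 6P gives P* = 42, Q* = 120.
Demand choke price: P = 72; supply starts at P = 22.
CS = ½(72 − 42)(120) = 1800; PS = ½(42 − 22)(120) = 1200.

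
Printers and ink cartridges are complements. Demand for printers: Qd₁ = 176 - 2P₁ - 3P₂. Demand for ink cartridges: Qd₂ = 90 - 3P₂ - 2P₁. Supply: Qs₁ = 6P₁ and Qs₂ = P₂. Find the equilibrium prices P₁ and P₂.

Market 1: 176 - 2P₁ - 3P₂ = 6P₁ → 8P₁ + 3P₂ = 176.
Market 2: 4P₂ + 2P₁ = 90.
Eliminating P₂: 4×(1) − 3×(2) gives 26P₁ = 434, so P₁ = 217/13.
Back-substitute into (2): P₂ = (90 − 2×217/13) / 4 = 184/13.

P₁ = 217/13, P₂ = 184/13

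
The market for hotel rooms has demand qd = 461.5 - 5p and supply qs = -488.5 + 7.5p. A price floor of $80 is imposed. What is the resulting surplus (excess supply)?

Equilibrium price would be p* = 76, so the floor at 80 binds.
At p = 80: qd = 61.5, qs = 111.5.
Surplus = 111.5 − 61.5 = 50.

Surplus = 50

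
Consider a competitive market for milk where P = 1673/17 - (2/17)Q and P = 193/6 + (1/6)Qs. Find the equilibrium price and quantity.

Set the two price expressions equal: 1673/17 - (2/17)Q = 193/6 + (1/6)Q.
6757/102 = (29/102)Q, so Q* = 233.
P* = 1673/17 − (2/17)(233) = 71.

P* = 71, Q* = 233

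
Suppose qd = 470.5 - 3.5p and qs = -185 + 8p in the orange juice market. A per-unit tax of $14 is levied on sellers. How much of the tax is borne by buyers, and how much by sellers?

Buyers bear 224/23, sellers bear 98/23

Pre-tax equilibrium: p* = 57, q* = 271.
Tax on sellers shifts supply to qs = -185 + 8(p − 14) = -297 + 8p.
470.5 - 3.5p = -297 + 8p gives buyer price pb = 1535/23; sellers receive ps = 1535/23 − 14 = 1213/23.
New quantity: q = 470.5 − 3.5(1535/23) = 5449/23.
Buyer burden = 1535/23 − 57 = 224/23; seller burden = 57 − 1213/23 = 98/23.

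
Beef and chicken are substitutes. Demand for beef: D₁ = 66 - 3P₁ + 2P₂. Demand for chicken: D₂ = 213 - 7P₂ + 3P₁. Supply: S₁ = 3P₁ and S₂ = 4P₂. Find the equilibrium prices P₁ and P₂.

P₁ = 19.2, P₂ = 24.6

Market 1: 66 - 3P₁ + 2P₂ = 3P₁ → 6P₁ - 2P₂ = 66.
Market 2: 11P₂ - 3P₁ = 213.
Eliminating P₂: 11×(1) + 2×(2) gives 60P₁ = 1152, so P₁ = 19.2.
Back-substitute into (2): P₂ = (213 + 3×19.2) / 11 = 24.6.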